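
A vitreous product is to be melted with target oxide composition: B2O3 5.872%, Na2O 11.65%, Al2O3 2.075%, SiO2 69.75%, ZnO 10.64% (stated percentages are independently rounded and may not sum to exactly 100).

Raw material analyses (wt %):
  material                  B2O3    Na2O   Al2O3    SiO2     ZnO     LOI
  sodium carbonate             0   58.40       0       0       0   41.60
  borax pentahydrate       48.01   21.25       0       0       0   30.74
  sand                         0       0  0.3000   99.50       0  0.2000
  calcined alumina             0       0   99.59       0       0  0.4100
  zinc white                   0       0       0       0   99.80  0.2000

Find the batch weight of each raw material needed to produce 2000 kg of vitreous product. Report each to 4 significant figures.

Batch per 2000 kg vitreous product:
  sodium carbonate: 310.0 kg
  borax pentahydrate: 244.6 kg
  sand: 1402 kg
  calcined alumina: 37.45 kg
  zinc white: 213.2 kg
Total batch = 2207 kg; LOI loss = 207.5 kg; yield = 90.60%

Each numeric step holds full float precision through every step; the intermediate values appear rounded to four significant figures on the page. Exactly one rounding goes into each reported figure. The derived quantities (yield, ignition loss, glass mass, totals, five oxide percentages) are computed at exact precision from the weighed amounts for 2000 kg of glass, as they appear in either problem or answer.
The oxide mass targets at 2000 kg vitreous product:
  B2O3: 5.872% × 2000 = 117.4 kg
  Na2O: 11.65% × 2000 = 233.0 kg
  Al2O3: 2.075% × 2000 = 41.50 kg
  SiO2: 69.75% × 2000 = 1395 kg
  ZnO: 10.64% × 2000 = 212.8 kg
Per-oxide balance check applying the batch weights above, versus the basis set out (summed amounts equal target values exact up to rounding of places):
  B2O3: 244.6·0.4801 = 117.4 kg (target 117.4 kg)
  Na2O: 310.0·0.5840 + 244.6·0.2125 = 233.0 kg (target 233.0 kg)
  Al2O3: 1402·0.003000 + 37.45·0.9959 = 41.50 kg (target 41.50 kg)
  SiO2: 1402·0.9950 = 1395 kg (target 1395 kg)
  ZnO: 213.2·0.9980 = 212.8 kg (target 212.8 kg)
Glass-mass sanity pass: batch Σ − ignition loss = 2000 kg (targets for the oxides total 2000 kg; basis as stated: 2000 kg — deltas are rounding alone).
Batch total: Σ batch = 2207 kg; Σ batch·LOI gives LOI loss = 207.5 kg; the yield ratio, glass ÷ batch: 90.60%.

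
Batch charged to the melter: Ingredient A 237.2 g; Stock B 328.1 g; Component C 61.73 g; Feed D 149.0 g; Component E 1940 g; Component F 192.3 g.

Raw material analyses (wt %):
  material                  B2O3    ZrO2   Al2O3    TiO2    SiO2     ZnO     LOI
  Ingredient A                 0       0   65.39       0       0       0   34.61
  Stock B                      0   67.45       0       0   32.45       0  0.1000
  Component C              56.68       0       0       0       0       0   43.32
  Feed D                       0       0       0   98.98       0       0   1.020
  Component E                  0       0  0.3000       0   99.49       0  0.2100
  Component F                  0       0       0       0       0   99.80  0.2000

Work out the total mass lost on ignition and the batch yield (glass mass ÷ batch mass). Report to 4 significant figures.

LOI loss = 115.1 g; glass = 2793 g; yield = 96.04%

Every computation runs at full float precision through the solve; in-progress results are displayed, rounded to four significant digits, across the worked steps — a single rounding yields each reported figure; all derived quantities are re-derived at full precision (glass mass, yield, the totals, ignition loss, the six compositions) from the batch weights per 2793 g of glass exactly as shown in the problem or answer text.
LOI of each material in turn:
  Ingredient A: 237.2 × 0.3461 = 82.09 g
  Stock B: 328.1 × 0.001000 = 0.3281 g
  Component C: 61.73 × 0.4332 = 26.74 g
  Feed D: 149.0 × 0.01020 = 1.520 g
  Component E: 1940 × 0.002100 = 4.074 g
  Component F: 192.3 × 0.002000 = 0.3846 g
Total LOI = 115.1 g
Glass = batch − LOI = 2908 − 115.1 = 2793 g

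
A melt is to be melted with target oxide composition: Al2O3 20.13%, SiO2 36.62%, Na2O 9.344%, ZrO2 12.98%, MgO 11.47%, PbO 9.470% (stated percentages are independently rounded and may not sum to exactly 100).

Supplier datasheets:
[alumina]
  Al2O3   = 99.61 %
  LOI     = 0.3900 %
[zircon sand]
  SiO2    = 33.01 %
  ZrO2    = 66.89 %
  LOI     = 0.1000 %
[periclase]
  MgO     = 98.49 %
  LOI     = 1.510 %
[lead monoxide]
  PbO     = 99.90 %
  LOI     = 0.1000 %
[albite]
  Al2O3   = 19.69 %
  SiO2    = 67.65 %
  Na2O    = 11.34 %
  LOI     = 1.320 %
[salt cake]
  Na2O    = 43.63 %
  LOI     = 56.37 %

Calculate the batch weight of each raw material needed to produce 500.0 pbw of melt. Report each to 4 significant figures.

The intermediate values are shown with 4-significant-figure rounding in the working; every computation keeps full float precision all the way through — exactly one rounding is applied to every reported number; all derived quantities (glass mass, the six compositions, LOI, totals, the yield) are computed at full precision from the weighed amounts for 500.0 pbw of glass as given in the problem or answer text.
Oxide-by-oxide targets in 500.0 pbw melt:
  Al2O3: 20.13% × 500.0 = 100.6 pbw
  SiO2: 36.62% × 500.0 = 183.1 pbw
  Na2O: 9.344% × 500.0 = 46.72 pbw
  ZrO2: 12.98% × 500.0 = 64.90 pbw
  MgO: 11.47% × 500.0 = 57.35 pbw
  PbO: 9.470% × 500.0 = 47.35 pbw
Mass-balance tally per oxide per the reported batch figures, relative to the basis at hand (target by target, the sums agree within answer rounding):
  Al2O3: 56.90·0.9961 + 223.3·0.1969 = 100.6 pbw (target 100.6 pbw)
  SiO2: 97.02·0.3301 + 223.3·0.6765 = 183.1 pbw (target 183.1 pbw)
  Na2O: 223.3·0.1134 + 49.04·0.4363 = 46.72 pbw (target 46.72 pbw)
  ZrO2: 97.02·0.6689 = 64.90 pbw (target 64.90 pbw)
  MgO: 58.23·0.9849 = 57.35 pbw (target 57.35 pbw)
  PbO: 47.40·0.9990 = 47.35 pbw (target 47.35 pbw)
Auditing the glass mass value: batch total minus LOI = 500.1 pbw (targets for the oxides total 500.1 pbw; stated basis 500.0 pbw — differing by rounding only).
Summing the batch: Σ batch = 531.9 pbw; LOI loss = Σ batch·LOI = 31.84 pbw; yield: glass divided by total = 94.01%.

Batch per 500.0 pbw melt:
  alumina: 56.90 pbw
  zircon sand: 97.02 pbw
  periclase: 58.23 pbw
  lead monoxide: 47.40 pbw
  albite: 223.3 pbw
  salt cake: 49.04 pbw
Total batch = 531.9 pbw; LOI loss = 31.84 pbw; yield = 94.01%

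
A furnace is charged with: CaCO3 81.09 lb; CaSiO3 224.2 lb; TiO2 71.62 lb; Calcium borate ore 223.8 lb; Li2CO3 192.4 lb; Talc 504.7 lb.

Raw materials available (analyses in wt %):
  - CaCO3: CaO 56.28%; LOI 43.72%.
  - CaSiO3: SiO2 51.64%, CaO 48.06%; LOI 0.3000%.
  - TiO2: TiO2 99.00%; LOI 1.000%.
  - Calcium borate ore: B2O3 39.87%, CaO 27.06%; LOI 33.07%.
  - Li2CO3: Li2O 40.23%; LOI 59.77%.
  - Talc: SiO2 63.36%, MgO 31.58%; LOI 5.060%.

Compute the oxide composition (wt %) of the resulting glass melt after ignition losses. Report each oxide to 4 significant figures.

Intermediates are shown rounded off to 4 significant figures within the worked lines; each numeric step carries exact precision end to end — each reported figure includes exactly one rounding — all derived quantities, which include the yield, LOI, net glass mass, the totals, the six compositions, are rebuilt in full float precision, as quoted within problem or answer, using the weight values per 1046 lb of glass.
Per-oxide mass from batch:
  TiO2: 71.62·0.9900 = 70.90 lb
  Li2O: 192.4·0.4023 = 77.40 lb
  SiO2: 224.2·0.5164 + 504.7·0.6336 = 435.6 lb
  B2O3: 223.8·0.3987 = 89.23 lb
  CaO: 81.09·0.5628 + 224.2·0.4806 + 223.8·0.2706 = 213.9 lb
  MgO: 504.7·0.3158 = 159.4 lb
LOI: 81.09·0.4372 + 224.2·0.003000 + 71.62·0.01000 + 223.8·0.3307 + 192.4·0.5977 + 504.7·0.05060 = 251.4 lb
Glass = total batch minus LOI = 1298 − 251.4 = 1046 lb (equal to the oxide-mass sum)
wt %: oxide over glass, times 100

Glass mass = 1046 lb (batch 1298 − LOI 251.4).
Composition: TiO2 6.776%, Li2O 7.397%, SiO2 41.62%, B2O3 8.527%, CaO 20.45%, MgO 15.23%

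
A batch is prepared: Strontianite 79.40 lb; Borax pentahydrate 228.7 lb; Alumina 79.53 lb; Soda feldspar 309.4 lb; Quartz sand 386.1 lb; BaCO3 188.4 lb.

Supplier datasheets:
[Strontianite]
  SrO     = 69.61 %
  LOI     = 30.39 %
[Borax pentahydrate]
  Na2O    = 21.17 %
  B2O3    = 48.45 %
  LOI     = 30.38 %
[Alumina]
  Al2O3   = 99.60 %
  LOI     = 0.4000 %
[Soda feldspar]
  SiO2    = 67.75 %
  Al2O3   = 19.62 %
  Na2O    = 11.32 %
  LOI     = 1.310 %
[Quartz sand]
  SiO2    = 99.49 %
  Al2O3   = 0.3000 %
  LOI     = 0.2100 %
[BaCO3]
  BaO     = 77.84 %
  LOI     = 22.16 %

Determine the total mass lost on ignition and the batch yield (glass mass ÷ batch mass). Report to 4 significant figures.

Values along the way are printed (rounded to four significant figures) on the page — full precision is maintained through the solve. Every reported figure undergoes a single rounding. The derived quantities (ignition loss, the six compositions, net glass mass, the yield, totals) are computed in full float precision starting from the weights on 1131 lb of glass, precisely as stated by question or answer.
Material-by-material LOI:
  Strontianite: 79.40 × 0.3039 = 24.13 lb
  Borax pentahydrate: 228.7 × 0.3038 = 69.48 lb
  Alumina: 79.53 × 0.004000 = 0.3181 lb
  Soda feldspar: 309.4 × 0.01310 = 4.053 lb
  Quartz sand: 386.1 × 0.002100 = 0.8108 lb
  BaCO3: 188.4 × 0.2216 = 41.75 lb
Total LOI = 140.5 lb
Glass = batch − LOI = 1272 − 140.5 = 1131 lb

LOI loss = 140.5 lb; glass = 1131 lb; yield = 88.95%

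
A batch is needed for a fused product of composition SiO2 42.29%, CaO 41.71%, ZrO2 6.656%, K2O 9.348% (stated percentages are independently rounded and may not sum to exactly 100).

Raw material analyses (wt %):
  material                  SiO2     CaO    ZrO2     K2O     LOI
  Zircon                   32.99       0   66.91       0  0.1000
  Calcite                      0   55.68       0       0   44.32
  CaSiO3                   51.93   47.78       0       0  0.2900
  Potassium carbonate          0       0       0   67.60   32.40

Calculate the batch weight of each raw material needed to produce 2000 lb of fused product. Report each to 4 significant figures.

Batch per 2000 lb fused product:
  Zircon: 199.0 lb
  Calcite: 209.0 lb
  CaSiO3: 1502 lb
  Potassium carbonate: 276.6 lb
Total batch = 2187 lb; LOI loss = 186.8 lb; yield = 91.46%

The intermediate values are displayed, rounded to four significant figures, at each printed step; all internal work holds full float precision throughout; each reported result takes a single rounding. Derived quantities (net glass mass, yield, four oxide percentages, totals, ignition loss) are rebuilt from the batch weights for 2000 lb of glass in full precision, as written in the question or the answer.
Oxide-by-oxide targets in 2000 lb fused product:
  SiO2: 42.29% × 2000 = 845.8 lb
  CaO: 41.71% × 2000 = 834.2 lb
  ZrO2: 6.656% × 2000 = 133.1 lb
  K2O: 9.348% × 2000 = 187.0 lb
A balance pass over the oxides, from the weights as reported, for the quoted basis mass (summed amounts equal target values up to rounding of the answer):
  SiO2: 199.0·0.3299 + 1502·0.5193 = 845.6 lb (target 845.8 lb)
  CaO: 209.0·0.5568 + 1502·0.4778 = 834.0 lb (target 834.2 lb)
  ZrO2: 199.0·0.6691 = 133.2 lb (target 133.1 lb)
  K2O: 276.6·0.6760 = 187.0 lb (target 187.0 lb)
The glass-mass cross-check: whole batch net of LOI = 2000 lb (targets for the oxides total 2000 lb; the stated basis being 2000 lb — deltas are rounding alone).
Batch grand total — Σ batch = 2187 lb; ignition loss, Σ(batch × LOI) = 186.8 lb; yield, glass over the total, = 91.46%.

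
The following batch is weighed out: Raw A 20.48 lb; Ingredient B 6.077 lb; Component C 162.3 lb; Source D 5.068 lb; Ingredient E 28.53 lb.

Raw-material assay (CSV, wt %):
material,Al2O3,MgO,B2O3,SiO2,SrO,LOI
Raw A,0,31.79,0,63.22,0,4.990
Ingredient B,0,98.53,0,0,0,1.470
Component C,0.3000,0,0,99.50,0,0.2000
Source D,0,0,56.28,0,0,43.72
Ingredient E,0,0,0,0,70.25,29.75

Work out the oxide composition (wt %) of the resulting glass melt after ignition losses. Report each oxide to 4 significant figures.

Every computation maintains exact precision at each step. In-progress results are shown, rounded to four significant digits, when written out; every reported figure is rounded just once — the derived quantities (net glass mass, the totals, ignition loss, the five compositions, yield) are re-derived from the batch weights on 210.3 lb of glass at full precision as set out in problem or answer.
What the batch supplies per oxide:
  Al2O3: 162.3·0.003000 = 0.4869 lb
  MgO: 20.48·0.3179 + 6.077·0.9853 = 12.50 lb
  B2O3: 5.068·0.5628 = 2.852 lb
  SiO2: 20.48·0.6322 + 162.3·0.9950 = 174.4 lb
  SrO: 28.53·0.7025 = 20.04 lb
LOI: 20.48·0.04990 + 6.077·0.01470 + 162.3·0.002000 + 5.068·0.4372 + 28.53·0.2975 = 12.14 lb
Net of LOI, the glass mass = 222.5 − 12.14 = 210.3 lb (matching Σ of the oxides)
percent share: oxide ÷ glass, ×100

Glass mass = 210.3 lb (batch 222.5 − LOI 12.14).
Composition: Al2O3 0.2315%, MgO 5.943%, B2O3 1.356%, SiO2 82.94%, SrO 9.530%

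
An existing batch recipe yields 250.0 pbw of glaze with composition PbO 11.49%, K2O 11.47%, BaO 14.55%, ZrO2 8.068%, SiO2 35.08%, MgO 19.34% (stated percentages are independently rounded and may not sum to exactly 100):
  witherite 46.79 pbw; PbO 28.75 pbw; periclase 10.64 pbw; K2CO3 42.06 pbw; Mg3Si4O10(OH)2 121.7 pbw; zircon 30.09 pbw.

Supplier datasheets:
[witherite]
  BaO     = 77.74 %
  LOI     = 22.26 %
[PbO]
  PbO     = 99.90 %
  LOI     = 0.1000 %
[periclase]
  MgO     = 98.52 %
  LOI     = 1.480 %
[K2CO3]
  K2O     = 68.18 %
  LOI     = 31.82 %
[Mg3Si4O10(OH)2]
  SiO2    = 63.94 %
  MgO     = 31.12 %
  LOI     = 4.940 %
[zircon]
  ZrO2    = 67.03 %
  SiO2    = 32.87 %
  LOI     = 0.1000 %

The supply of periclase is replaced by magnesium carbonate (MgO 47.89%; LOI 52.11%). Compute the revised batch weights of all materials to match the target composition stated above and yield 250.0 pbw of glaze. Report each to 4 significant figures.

Revised batch per 250.0 pbw glaze:
  witherite: 46.79 pbw
  PbO: 28.75 pbw
  magnesium carbonate: 21.88 pbw
  K2CO3: 42.06 pbw
  Mg3Si4O10(OH)2: 121.7 pbw
  zircon: 30.09 pbw
Total batch = 291.3 pbw; LOI loss = 41.27 pbw

In-progress results are printed, rounded to four significant digits, on the page. The whole derivation holds full precision end to end; every reported figure includes exactly one rounding — derived quantities (ignition loss, net glass mass, totals, the six compositions, yield) are recomputed in full float precision from the weighed amounts per 250.0 pbw of glass, as given in the problem or answer text.
Target oxide masses per 250.0 pbw glaze:
  PbO: 11.49% × 250.0 = 28.72 pbw
  K2O: 11.47% × 250.0 = 28.68 pbw
  BaO: 14.55% × 250.0 = 36.38 pbw
  ZrO2: 8.068% × 250.0 = 20.17 pbw
  SiO2: 35.08% × 250.0 = 87.70 pbw
  MgO: 19.34% × 250.0 = 48.35 pbw
Verifying the oxide balance applying the batch weights above, per the basis as stated (delivered sums recover each target given rounding of the digits):
  PbO: 28.75·0.9990 = 28.72 pbw (target 28.72 pbw)
  K2O: 42.06·0.6818 = 28.68 pbw (target 28.68 pbw)
  BaO: 46.79·0.7774 = 36.37 pbw (target 36.38 pbw)
  ZrO2: 30.09·0.6703 = 20.17 pbw (target 20.17 pbw)
  SiO2: 121.7·0.6394 + 30.09·0.3287 = 87.71 pbw (target 87.70 pbw)
  MgO: 21.88·0.4789 + 121.7·0.3112 = 48.35 pbw (target 48.35 pbw)
Mass balance on the glass: net batch after ignition = 250.0 pbw (the targets, summed, come to 250.0 pbw; the stated basis being 250.0 pbw — a pure rounding effect).
Batch total: Σ batch = 291.3 pbw; loss to ignition Σ batch·LOI = 41.27 pbw; yield, glass over the total, = 85.83%.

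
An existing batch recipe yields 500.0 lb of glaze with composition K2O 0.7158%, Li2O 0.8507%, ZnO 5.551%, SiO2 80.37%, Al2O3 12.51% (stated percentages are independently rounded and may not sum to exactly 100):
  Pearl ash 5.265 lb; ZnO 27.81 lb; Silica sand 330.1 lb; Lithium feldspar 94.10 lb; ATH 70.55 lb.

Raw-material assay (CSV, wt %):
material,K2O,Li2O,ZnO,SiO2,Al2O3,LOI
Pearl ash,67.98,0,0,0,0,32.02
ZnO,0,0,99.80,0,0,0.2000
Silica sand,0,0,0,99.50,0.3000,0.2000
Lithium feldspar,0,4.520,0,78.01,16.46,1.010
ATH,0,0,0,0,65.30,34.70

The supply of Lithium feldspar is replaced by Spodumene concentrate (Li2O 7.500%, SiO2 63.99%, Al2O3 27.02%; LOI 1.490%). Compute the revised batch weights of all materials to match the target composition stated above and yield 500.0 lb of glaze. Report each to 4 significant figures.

Mid-chain values are printed (rounded to 4 significant figures) as written — the working math holds full precision end to end. Every reported number is rounded exactly once; all derived quantities are recomputed in full precision (five oxide percentages, net glass mass, totals, yield, LOI) from the batch weights at 500.0 lb of glass precisely as stated by question or answer.
The oxide mass targets at 500.0 lb glaze:
  K2O: 0.7158% × 500.0 = 3.579 lb
  Li2O: 0.8507% × 500.0 = 4.254 lb
  ZnO: 5.551% × 500.0 = 27.76 lb
  SiO2: 80.37% × 500.0 = 401.8 lb
  Al2O3: 12.51% × 500.0 = 62.55 lb
Per-oxide balance check with the batch weights as given, versus the basis set out (every target is met by its sum once rounding is allowed for):
  K2O: 5.265·0.6798 = 3.579 lb (target 3.579 lb)
  Li2O: 56.71·0.07500 = 4.253 lb (target 4.254 lb)
  ZnO: 27.81·0.9980 = 27.75 lb (target 27.76 lb)
  SiO2: 367.4·0.9950 + 56.71·0.6399 = 401.9 lb (target 401.8 lb)
  Al2O3: 367.4·0.003000 + 56.71·0.2702 + 70.63·0.6530 = 62.55 lb (target 62.55 lb)
Mass balance on the glass: batch total minus LOI = 500.0 lb (targets for the oxides total 500.0 lb; the stated basis being 500.0 lb — a pure rounding effect).
Total batch = Σ batch = 527.8 lb; ignition loss, Σ(batch × LOI) = 27.83 lb; yield, glass over the total, = 94.73%.

Revised batch per 500.0 lb glaze:
  Pearl ash: 5.265 lb
  ZnO: 27.81 lb
  Silica sand: 367.4 lb
  Spodumene concentrate: 56.71 lb
  ATH: 70.63 lb
Total batch = 527.8 lb; LOI loss = 27.83 lb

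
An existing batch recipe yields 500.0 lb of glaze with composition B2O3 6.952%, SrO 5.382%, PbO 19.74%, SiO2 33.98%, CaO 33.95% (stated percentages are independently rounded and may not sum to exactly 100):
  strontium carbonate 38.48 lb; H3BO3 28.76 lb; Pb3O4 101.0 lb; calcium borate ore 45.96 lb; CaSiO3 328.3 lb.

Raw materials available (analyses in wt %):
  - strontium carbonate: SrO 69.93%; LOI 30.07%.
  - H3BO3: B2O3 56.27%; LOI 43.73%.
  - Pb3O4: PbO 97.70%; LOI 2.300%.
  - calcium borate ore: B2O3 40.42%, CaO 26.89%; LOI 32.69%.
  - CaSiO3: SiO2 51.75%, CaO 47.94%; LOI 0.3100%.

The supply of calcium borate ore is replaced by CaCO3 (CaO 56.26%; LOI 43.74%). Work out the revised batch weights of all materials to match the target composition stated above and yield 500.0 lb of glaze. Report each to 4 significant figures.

Revised batch per 500.0 lb glaze:
  strontium carbonate: 38.48 lb
  H3BO3: 61.77 lb
  Pb3O4: 101.0 lb
  CaCO3: 21.97 lb
  CaSiO3: 328.3 lb
Total batch = 551.5 lb; LOI loss = 51.53 lb

Full float precision is held in every operation; mid-chain values are displayed rounded to 4 significant figures within the worked lines. A single rounding yields every reported result — the derived quantities are carried from the batch weights at 500.0 lb of glass at full float precision (totals, ignition loss, glass mass, yield, five oxide percentages), as they appear in the problem or answer text.
Target oxide masses per 500.0 lb glaze:
  B2O3: 6.952% × 500.0 = 34.76 lb
  SrO: 5.382% × 500.0 = 26.91 lb
  PbO: 19.74% × 500.0 = 98.70 lb
  SiO2: 33.98% × 500.0 = 169.9 lb
  CaO: 33.95% × 500.0 = 169.8 lb
Checking each oxide sum applying the batch weights above, relative to the basis at hand (delivered sums recover each target inside rounding margins):
  B2O3: 61.77·0.5627 = 34.76 lb (target 34.76 lb)
  SrO: 38.48·0.6993 = 26.91 lb (target 26.91 lb)
  PbO: 101.0·0.9770 = 98.68 lb (target 98.70 lb)
  SiO2: 328.3·0.5175 = 169.9 lb (target 169.9 lb)
  CaO: 21.97·0.5626 + 328.3·0.4794 = 169.7 lb (target 169.8 lb)
Consistency of the glass mass: total batch − LOI = 500.0 lb (oxide target masses add up to 500.0 lb; against the stated basis, 500.0 lb — rounding explains the deltas).
Adding the batch up: Σ batch = 551.5 lb; ignition loss, Σ(batch × LOI) = 51.53 lb; the yield ratio, glass ÷ batch: 90.66%.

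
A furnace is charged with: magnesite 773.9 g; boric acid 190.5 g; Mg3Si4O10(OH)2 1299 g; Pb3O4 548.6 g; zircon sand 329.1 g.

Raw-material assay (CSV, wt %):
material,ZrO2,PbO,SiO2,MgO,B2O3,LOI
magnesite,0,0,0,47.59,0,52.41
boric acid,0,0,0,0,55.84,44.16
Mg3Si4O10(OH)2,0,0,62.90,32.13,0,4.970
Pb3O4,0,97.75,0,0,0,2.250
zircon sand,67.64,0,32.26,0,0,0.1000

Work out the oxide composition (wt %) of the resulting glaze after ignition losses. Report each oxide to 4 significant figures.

Glass mass = 2574 g (batch 3141 − LOI 567.0).
Composition: ZrO2 8.648%, PbO 20.83%, SiO2 35.87%, MgO 30.52%, B2O3 4.132%

The working math runs at full precision from start to finish; the intermediate values are printed rounded off to 4 significant figures when written out — every reported result is rounded just once. All derived quantities are computed from the batch weights on 2574 g of glass at full precision (yield, net glass mass, the five compositions, the totals, ignition loss) as written in the problem or answer text.
Oxide-by-oxide delivered mass:
  ZrO2: 329.1·0.6764 = 222.6 g
  PbO: 548.6·0.9775 = 536.3 g
  SiO2: 1299·0.6290 + 329.1·0.3226 = 923.2 g
  MgO: 773.9·0.4759 + 1299·0.3213 = 785.7 g
  B2O3: 190.5·0.5584 = 106.4 g
LOI: 773.9·0.5241 + 190.5·0.4416 + 1299·0.04970 + 548.6·0.02250 + 329.1·0.001000 = 567.0 g
batch − LOI leaves glass = 3141 − 567.0 = 2574 g (= Σ oxide masses)
each oxide over glass, ×100, is wt %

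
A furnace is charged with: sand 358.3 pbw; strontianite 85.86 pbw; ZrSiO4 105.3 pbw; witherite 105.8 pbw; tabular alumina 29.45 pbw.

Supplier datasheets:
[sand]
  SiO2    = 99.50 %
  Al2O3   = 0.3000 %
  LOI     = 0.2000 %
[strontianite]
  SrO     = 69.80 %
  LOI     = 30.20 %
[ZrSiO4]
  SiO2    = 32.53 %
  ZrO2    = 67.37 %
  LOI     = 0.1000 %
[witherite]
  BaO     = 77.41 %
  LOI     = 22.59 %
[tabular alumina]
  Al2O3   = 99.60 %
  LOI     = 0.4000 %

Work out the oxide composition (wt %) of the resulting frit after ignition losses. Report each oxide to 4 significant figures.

Glass mass = 633.9 pbw (batch 684.7 − LOI 50.77).
Composition: SrO 9.454%, BaO 12.92%, SiO2 61.64%, Al2O3 4.797%, ZrO2 11.19%

Working values are shown with 4-significant-figure rounding on the page — full precision is held throughout. Exactly one rounding lands on each reported value. The derived quantities (glass mass, LOI, the five compositions, the yield, the totals) are recomputed from the weighed amounts per 633.9 pbw of glass at full float precision exactly as printed in question or answer.
Oxide masses out of the charge:
  SrO: 85.86·0.6980 = 59.93 pbw
  BaO: 105.8·0.7741 = 81.90 pbw
  SiO2: 358.3·0.9950 + 105.3·0.3253 = 390.8 pbw
  Al2O3: 358.3·0.003000 + 29.45·0.9960 = 30.41 pbw
  ZrO2: 105.3·0.6737 = 70.94 pbw
LOI: 358.3·0.002000 + 85.86·0.3020 + 105.3·0.001000 + 105.8·0.2259 + 29.45·0.004000 = 50.77 pbw
batch − LOI leaves glass = 684.7 − 50.77 = 633.9 pbw (consistent with Σ oxide mass)
oxide / glass × 100 gives the wt %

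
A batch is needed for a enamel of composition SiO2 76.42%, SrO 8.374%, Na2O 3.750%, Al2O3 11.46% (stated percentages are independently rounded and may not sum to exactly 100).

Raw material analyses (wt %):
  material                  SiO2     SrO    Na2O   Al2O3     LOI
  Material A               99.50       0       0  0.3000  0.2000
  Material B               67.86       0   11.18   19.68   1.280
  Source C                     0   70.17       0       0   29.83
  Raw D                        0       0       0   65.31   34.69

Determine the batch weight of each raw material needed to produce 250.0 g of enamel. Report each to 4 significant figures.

Batch per 250.0 g enamel:
  Material A: 134.8 g
  Material B: 83.86 g
  Source C: 29.83 g
  Raw D: 17.98 g
Total batch = 266.5 g; LOI loss = 16.48 g; yield = 93.82%

Working values are displayed rounded to 4 significant figures alongside each step — every computation holds exact precision in all steps. Every reported value undergoes a single rounding. The derived quantities, which include yield, the four compositions, LOI, totals, glass mass, are recomputed in full float precision, as they appear in the problem or the answer, using the weight values on 250.0 g of glass.
Target oxide masses per 250.0 g enamel:
  SiO2: 76.42% × 250.0 = 191.0 g
  SrO: 8.374% × 250.0 = 20.94 g
  Na2O: 3.750% × 250.0 = 9.375 g
  Al2O3: 11.46% × 250.0 = 28.65 g
Balance tally, oxide-wise, per the reported batch figures, for the quoted basis mass (oxide sums agree with the targets exact up to rounding of places):
  SiO2: 134.8·0.9950 + 83.86·0.6786 = 191.0 g (target 191.0 g)
  SrO: 29.83·0.7017 = 20.93 g (target 20.94 g)
  Na2O: 83.86·0.1118 = 9.376 g (target 9.375 g)
  Al2O3: 134.8·0.003000 + 83.86·0.1968 + 17.98·0.6531 = 28.65 g (target 28.65 g)
Glass-mass closure: Σ batch − LOI loss = 250.0 g (the Σ of target masses is 250.0 g; stated basis 250.0 g — deltas are rounding alone).
Adding the batch up: Σ batch = 266.5 g; ignition loss, Σ(batch × LOI) = 16.48 g; as yield: glass ÷ batch → 93.82%.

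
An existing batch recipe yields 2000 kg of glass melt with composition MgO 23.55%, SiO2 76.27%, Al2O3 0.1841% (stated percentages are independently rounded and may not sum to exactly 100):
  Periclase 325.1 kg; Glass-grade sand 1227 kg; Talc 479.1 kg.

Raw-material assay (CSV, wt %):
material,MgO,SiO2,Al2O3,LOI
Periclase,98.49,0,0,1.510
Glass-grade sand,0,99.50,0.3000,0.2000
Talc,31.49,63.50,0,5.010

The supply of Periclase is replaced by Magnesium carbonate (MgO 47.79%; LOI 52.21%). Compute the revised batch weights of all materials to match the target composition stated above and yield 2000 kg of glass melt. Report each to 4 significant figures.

Each numeric step runs at exact precision in every operation. Intermediates are printed rounded to 4 significant figures on the page; each reported result takes a single rounding; the derived quantities (the totals, glass mass, yield, ignition loss, three oxide percentages) are computed in full precision from the batch weights on 2000 kg of glass as given in the question or the answer.
Target oxide masses per 2000 kg glass melt:
  MgO: 23.55% × 2000 = 471.0 kg
  SiO2: 76.27% × 2000 = 1525 kg
  Al2O3: 0.1841% × 2000 = 3.682 kg
A balance pass over the oxides, from the weights as reported, per the basis as stated (summed amounts equal target values exact up to rounding of places):
  MgO: 669.9·0.4779 + 479.1·0.3149 = 471.0 kg (target 471.0 kg)
  SiO2: 1227·0.9950 + 479.1·0.6350 = 1525 kg (target 1525 kg)
  Al2O3: 1227·0.003000 = 3.681 kg (target 3.682 kg)
Glass-mass sanity pass: batch total minus LOI = 2000 kg (the targets, summed, come to 2000 kg; stated basis 2000 kg — gaps are rounding artifacts).
Batch grand total — Σ batch = 2376 kg; the LOI term Σ batch·LOI equals 376.2 kg; yield = glass ÷ total batch = 84.17%.

Revised batch per 2000 kg glass melt:
  Magnesium carbonate: 669.9 kg
  Glass-grade sand: 1227 kg
  Talc: 479.1 kg
Total batch = 2376 kg; LOI loss = 376.2 kg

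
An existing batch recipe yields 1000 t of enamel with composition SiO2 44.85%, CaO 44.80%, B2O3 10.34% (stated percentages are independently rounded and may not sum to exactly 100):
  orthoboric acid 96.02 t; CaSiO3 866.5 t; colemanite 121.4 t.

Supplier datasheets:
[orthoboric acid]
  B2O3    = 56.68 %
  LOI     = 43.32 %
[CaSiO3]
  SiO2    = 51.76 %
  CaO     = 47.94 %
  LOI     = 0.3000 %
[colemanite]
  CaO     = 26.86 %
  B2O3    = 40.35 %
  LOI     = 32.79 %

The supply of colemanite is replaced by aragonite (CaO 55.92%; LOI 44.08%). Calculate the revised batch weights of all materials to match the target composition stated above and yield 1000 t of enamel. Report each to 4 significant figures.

Working values are printed, rounded to 4 significant digits, across the worked steps — every computation carries full float precision through the solve. Every reported result is rounded just once — all derived quantities are carried in exact precision (net glass mass, the three compositions, the yield, ignition loss, totals) from the batch weights for 1000 t of glass, exactly as printed in the problem or answer text.
Oxide mass targets, per 1000 t enamel:
  SiO2: 44.85% × 1000 = 448.5 t
  CaO: 44.80% × 1000 = 448.0 t
  B2O3: 10.34% × 1000 = 103.4 t
Sums-versus-targets review with the batch weights as given, on the stated basis (delivered sums recover each target given rounding of the digits):
  SiO2: 866.5·0.5176 = 448.5 t (target 448.5 t)
  CaO: 866.5·0.4794 + 58.30·0.5592 = 448.0 t (target 448.0 t)
  B2O3: 182.4·0.5668 = 103.4 t (target 103.4 t)
Glass-mass closure: total charge less LOI = 999.9 t (the targets, summed, come to 999.9 t; stated basis 1000 t — gaps are rounding artifacts).
Batch total: Σ batch = 1107 t; the LOI term Σ batch·LOI equals 107.3 t; as yield: glass ÷ batch → 90.31%.

Revised batch per 1000 t enamel:
  orthoboric acid: 182.4 t
  CaSiO3: 866.5 t
  aragonite: 58.30 t
Total batch = 1107 t; LOI loss = 107.3 t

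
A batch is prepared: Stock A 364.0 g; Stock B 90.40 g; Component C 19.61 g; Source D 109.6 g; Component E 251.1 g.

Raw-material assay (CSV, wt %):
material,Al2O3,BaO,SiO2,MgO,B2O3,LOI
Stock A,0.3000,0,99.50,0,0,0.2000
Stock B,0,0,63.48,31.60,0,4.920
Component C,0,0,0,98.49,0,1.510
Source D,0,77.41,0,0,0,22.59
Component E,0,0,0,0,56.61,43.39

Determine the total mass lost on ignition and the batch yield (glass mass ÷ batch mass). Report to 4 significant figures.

The whole derivation carries full float precision through the solve. Values along the way are printed, with 4-significant-digit rounding, in the printout; each reported value is rounded only once; derived quantities, which include five oxide percentages, ignition loss, the totals, yield, glass mass, are computed at full precision, as given in either problem or answer, from the batch weights per 695.5 g of glass.
Loss on ignition, line by line:
  Stock A: 364.0 × 0.002000 = 0.7280 g
  Stock B: 90.40 × 0.04920 = 4.448 g
  Component C: 19.61 × 0.01510 = 0.2961 g
  Source D: 109.6 × 0.2259 = 24.76 g
  Component E: 251.1 × 0.4339 = 109.0 g
Total LOI = 139.2 g
Glass = batch − LOI = 834.7 − 139.2 = 695.5 g

LOI loss = 139.2 g; glass = 695.5 g; yield = 83.33%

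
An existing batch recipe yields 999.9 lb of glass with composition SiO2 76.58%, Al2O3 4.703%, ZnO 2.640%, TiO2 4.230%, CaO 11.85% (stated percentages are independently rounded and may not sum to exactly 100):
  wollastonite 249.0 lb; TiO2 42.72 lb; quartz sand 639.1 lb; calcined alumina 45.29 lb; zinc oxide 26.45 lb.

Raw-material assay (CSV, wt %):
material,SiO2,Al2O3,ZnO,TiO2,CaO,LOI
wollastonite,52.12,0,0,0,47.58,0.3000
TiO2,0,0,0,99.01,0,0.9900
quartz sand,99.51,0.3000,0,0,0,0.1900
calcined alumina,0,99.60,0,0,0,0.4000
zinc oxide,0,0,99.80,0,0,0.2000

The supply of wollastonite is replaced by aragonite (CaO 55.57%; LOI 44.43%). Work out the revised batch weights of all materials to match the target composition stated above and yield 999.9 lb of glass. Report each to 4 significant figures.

Intermediates are shown, with 4-significant-figure rounding, in the working; each numeric step carries full float precision in all steps — each reported figure is rounded just once; all derived quantities are re-derived in exact precision (five oxide percentages, yield, the totals, LOI, net glass mass) from the batch weights for 999.9 lb of glass, as they appear in question or answer.
Oxide mass targets, per 999.9 lb glass:
  SiO2: 76.58% × 999.9 = 765.7 lb
  Al2O3: 4.703% × 999.9 = 47.03 lb
  ZnO: 2.640% × 999.9 = 26.40 lb
  TiO2: 4.230% × 999.9 = 42.30 lb
  CaO: 11.85% × 999.9 = 118.5 lb
Mass-balance tally per oxide per the reported batch figures, against the basis in use (sum by sum, the targets are met within answer rounding):
  SiO2: 769.5·0.9951 = 765.7 lb (target 765.7 lb)
  Al2O3: 769.5·0.003000 + 44.90·0.9960 = 47.03 lb (target 47.03 lb)
  ZnO: 26.45·0.9980 = 26.40 lb (target 26.40 lb)
  TiO2: 42.72·0.9901 = 42.30 lb (target 42.30 lb)
  CaO: 213.2·0.5557 = 118.5 lb (target 118.5 lb)
Glass-mass bookkeeping: net batch after ignition = 999.9 lb (summing oxide targets gives 999.9 lb; against the stated basis, 999.9 lb — any gap is answer rounding).
Total batch = Σ batch = 1097 lb; ignition loss, Σ(batch × LOI) = 96.84 lb; yield = glass ÷ total batch = 91.17%.

Revised batch per 999.9 lb glass:
  aragonite: 213.2 lb
  TiO2: 42.72 lb
  quartz sand: 769.5 lb
  calcined alumina: 44.90 lb
  zinc oxide: 26.45 lb
Total batch = 1097 lb; LOI loss = 96.84 lb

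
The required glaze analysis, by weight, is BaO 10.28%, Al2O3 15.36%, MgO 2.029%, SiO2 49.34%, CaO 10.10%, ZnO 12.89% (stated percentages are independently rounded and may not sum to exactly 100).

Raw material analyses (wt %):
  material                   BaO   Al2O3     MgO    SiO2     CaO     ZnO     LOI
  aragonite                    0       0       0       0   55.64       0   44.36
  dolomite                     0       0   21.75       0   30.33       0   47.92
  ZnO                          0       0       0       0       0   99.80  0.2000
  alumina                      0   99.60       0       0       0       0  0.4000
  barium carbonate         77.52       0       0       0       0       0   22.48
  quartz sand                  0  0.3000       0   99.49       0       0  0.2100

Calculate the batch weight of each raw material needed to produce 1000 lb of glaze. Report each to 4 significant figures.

The working math maintains full float precision in all steps. Intermediates are displayed (rounded to 4 significant figures) across the worked steps. A single rounding completes every reported number — all derived quantities are re-derived using the weight values at 1000 lb of glass in exact precision (LOI, glass mass, six oxide percentages, totals, yield), exactly as printed in the problem or answer text.
Target masses of each oxide per 1000 lb glaze:
  BaO: 10.28% × 1000 = 102.8 lb
  Al2O3: 15.36% × 1000 = 153.6 lb
  MgO: 2.029% × 1000 = 20.29 lb
  SiO2: 49.34% × 1000 = 493.4 lb
  CaO: 10.10% × 1000 = 101.0 lb
  ZnO: 12.89% × 1000 = 128.9 lb
Per-oxide balance check applying the batch weights above, per the basis as stated (every target is met by its sum net of answer rounding effects):
  BaO: 132.6·0.7752 = 102.8 lb (target 102.8 lb)
  Al2O3: 152.7·0.9960 + 495.9·0.003000 = 153.6 lb (target 153.6 lb)
  MgO: 93.29·0.2175 = 20.29 lb (target 20.29 lb)
  SiO2: 495.9·0.9949 = 493.4 lb (target 493.4 lb)
  CaO: 130.7·0.5564 + 93.29·0.3033 = 101.0 lb (target 101.0 lb)
  ZnO: 129.2·0.9980 = 128.9 lb (target 128.9 lb)
The glass-mass cross-check: net batch after ignition = 1000 lb (oxide target masses add up to 1000 lb; basis as stated: 1000 lb — differing by rounding only).
Summing the batch: Σ batch = 1134 lb; ignition loss, Σ(batch × LOI) = 134.4 lb; yield = glass ÷ total batch = 88.15%.

Batch per 1000 lb glaze:
  aragonite: 130.7 lb
  dolomite: 93.29 lb
  ZnO: 129.2 lb
  alumina: 152.7 lb
  barium carbonate: 132.6 lb
  quartz sand: 495.9 lb
Total batch = 1134 lb; LOI loss = 134.4 lb; yield = 88.15%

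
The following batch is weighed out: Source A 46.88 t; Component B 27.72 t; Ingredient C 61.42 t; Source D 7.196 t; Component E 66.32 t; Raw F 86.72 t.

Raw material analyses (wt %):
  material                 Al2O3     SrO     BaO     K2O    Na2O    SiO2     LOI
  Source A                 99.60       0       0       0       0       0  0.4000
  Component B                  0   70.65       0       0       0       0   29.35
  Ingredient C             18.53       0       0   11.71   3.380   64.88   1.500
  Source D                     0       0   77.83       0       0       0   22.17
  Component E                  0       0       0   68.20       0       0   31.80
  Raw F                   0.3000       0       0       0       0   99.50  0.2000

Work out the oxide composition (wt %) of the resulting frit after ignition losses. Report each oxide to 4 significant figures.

Rounding to 4 significant figures applies to each mid-chain value as printed; all internal work keeps exact precision at all times — each reported number includes exactly one rounding; the derived quantities (the six compositions, the yield, the totals, net glass mass, ignition loss) are rebuilt from the weighed amounts at 264.2 t of glass in full precision, as quoted within either problem or answer.
Delivered oxide masses:
  Al2O3: 46.88·0.9960 + 61.42·0.1853 + 86.72·0.003000 = 58.33 t
  SrO: 27.72·0.7065 = 19.58 t
  BaO: 7.196·0.7783 = 5.601 t
  K2O: 61.42·0.1171 + 66.32·0.6820 = 52.42 t
  Na2O: 61.42·0.03380 = 2.076 t
  SiO2: 61.42·0.6488 + 86.72·0.9950 = 126.1 t
LOI: 46.88·0.004000 + 27.72·0.2935 + 61.42·0.01500 + 7.196·0.2217 + 66.32·0.3180 + 86.72·0.002000 = 32.10 t
Net of LOI, the glass mass = 296.3 − 32.10 = 264.2 t (equal to the oxide-mass sum)
wt % = oxide mass / glass mass × 100

Glass mass = 264.2 t (batch 296.3 − LOI 32.10).
Composition: Al2O3 22.08%, SrO 7.414%, BaO 2.120%, K2O 19.85%, Na2O 0.7859%, SiO2 47.75%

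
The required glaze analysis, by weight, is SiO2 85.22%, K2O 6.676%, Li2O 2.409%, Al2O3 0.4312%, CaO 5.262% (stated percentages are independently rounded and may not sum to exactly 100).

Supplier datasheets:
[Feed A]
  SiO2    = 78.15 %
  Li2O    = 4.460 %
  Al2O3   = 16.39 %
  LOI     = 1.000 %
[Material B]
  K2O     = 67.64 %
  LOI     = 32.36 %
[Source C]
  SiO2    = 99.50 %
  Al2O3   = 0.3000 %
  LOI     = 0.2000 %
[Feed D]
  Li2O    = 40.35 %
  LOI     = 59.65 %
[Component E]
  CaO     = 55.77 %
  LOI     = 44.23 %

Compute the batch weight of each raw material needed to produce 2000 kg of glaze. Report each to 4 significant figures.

Intermediates are displayed rounded off to 4 significant figures in the working. The whole derivation keeps full float precision at every stage — a single rounding yields each reported number. The derived quantities (five oxide percentages, LOI, glass mass, the totals, the yield) are rebuilt from the weighed amounts at 2000 kg of glass in full float precision as given in the problem or answer text.
The oxide mass targets at 2000 kg glaze:
  SiO2: 85.22% × 2000 = 1704 kg
  K2O: 6.676% × 2000 = 133.5 kg
  Li2O: 2.409% × 2000 = 48.18 kg
  Al2O3: 0.4312% × 2000 = 8.624 kg
  CaO: 5.262% × 2000 = 105.2 kg
Checking each oxide sum on the weights just shown, at the basis given (target by target, the sums agree exact up to rounding of places):
  SiO2: 21.57·0.7815 + 1696·0.9950 = 1704 kg (target 1704 kg)
  K2O: 197.4·0.6764 = 133.5 kg (target 133.5 kg)
  Li2O: 21.57·0.04460 + 117.0·0.4035 = 48.17 kg (target 48.18 kg)
  Al2O3: 21.57·0.1639 + 1696·0.003000 = 8.623 kg (target 8.624 kg)
  CaO: 188.7·0.5577 = 105.2 kg (target 105.2 kg)
Glass-mass bookkeeping: net batch after ignition = 2000 kg (targets for the oxides total 2000 kg; against the stated basis, 2000 kg — differing by rounding only).
Batch grand total — Σ batch = 2221 kg; LOI loss = Σ batch·LOI = 220.7 kg; as yield: glass ÷ batch → 90.06%.

Batch per 2000 kg glaze:
  Feed A: 21.57 kg
  Material B: 197.4 kg
  Source C: 1696 kg
  Feed D: 117.0 kg
  Component E: 188.7 kg
Total batch = 2221 kg; LOI loss = 220.7 kg; yield = 90.06%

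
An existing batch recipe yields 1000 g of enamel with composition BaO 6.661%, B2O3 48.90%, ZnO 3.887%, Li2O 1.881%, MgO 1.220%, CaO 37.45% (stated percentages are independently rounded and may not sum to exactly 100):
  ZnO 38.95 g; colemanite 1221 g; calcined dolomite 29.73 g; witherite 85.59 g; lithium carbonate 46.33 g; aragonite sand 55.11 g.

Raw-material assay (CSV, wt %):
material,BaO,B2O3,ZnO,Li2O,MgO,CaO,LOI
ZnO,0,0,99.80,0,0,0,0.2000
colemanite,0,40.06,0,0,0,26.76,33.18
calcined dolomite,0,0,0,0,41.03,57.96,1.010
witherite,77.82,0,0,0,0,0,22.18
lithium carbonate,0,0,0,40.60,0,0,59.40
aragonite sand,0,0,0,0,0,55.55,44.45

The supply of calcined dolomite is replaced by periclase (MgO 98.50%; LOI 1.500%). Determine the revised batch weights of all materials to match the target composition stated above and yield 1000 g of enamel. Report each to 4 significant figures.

Revised batch per 1000 g enamel:
  ZnO: 38.95 g
  colemanite: 1221 g
  periclase: 12.39 g
  witherite: 85.59 g
  lithium carbonate: 46.33 g
  aragonite sand: 86.14 g
Total batch = 1490 g; LOI loss = 490.2 g

All internal work carries exact precision through the solve — values along the way are printed rounded to 4 significant figures at each printed step; a single rounding finalizes every reported number. Derived quantities are computed using the weight values on 1000 g of glass in full precision (six oxide percentages, glass mass, LOI, totals, the yield) as quoted within problem or answer.
Oxide mass targets, per 1000 g enamel:
  BaO: 6.661% × 1000 = 66.61 g
  B2O3: 48.90% × 1000 = 489.0 g
  ZnO: 3.887% × 1000 = 38.87 g
  Li2O: 1.881% × 1000 = 18.81 g
  MgO: 1.220% × 1000 = 12.20 g
  CaO: 37.45% × 1000 = 374.5 g
Oxide-by-oxide audit applying the batch weights above, for the quoted basis mass (each sum matches its target mass up to rounding of the answer):
  BaO: 85.59·0.7782 = 66.61 g (target 66.61 g)
  B2O3: 1221·0.4006 = 489.1 g (target 489.0 g)
  ZnO: 38.95·0.9980 = 38.87 g (target 38.87 g)
  Li2O: 46.33·0.4060 = 18.81 g (target 18.81 g)
  MgO: 12.39·0.9850 = 12.20 g (target 12.20 g)
  CaO: 1221·0.2676 + 86.14·0.5555 = 374.6 g (target 374.5 g)
Glass-mass closure: total batch − LOI = 1000 g (summing oxide targets gives 1000 g; versus the stated basis of 1000 g — deltas are rounding alone).
Batch total: Σ batch = 1490 g; ignition loss, Σ(batch × LOI) = 490.2 g; glass ÷ batch gives a yield of 67.11%.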